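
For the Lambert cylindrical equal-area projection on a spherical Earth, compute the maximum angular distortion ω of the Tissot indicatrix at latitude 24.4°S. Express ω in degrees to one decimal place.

10.7°

The Lambert cylindrical equal-area projection is the cylindrical equal-area projection with its standard parallel at the equator (φ₀ = 0). Cylindrical equal-area (φ₀ = 0°): h = cos φ / cos 0° along meridians, k = cos 0° / cos φ along parallels; h·k = 1.
At 24.4°: h = 0.9107, k = 1.098; principal scales a = 1.098, b = 0.9107.
sin(ω/2) = (a − b)/(a + b) = 0.1874/2.009 = 0.09329, so ω = 2 arcsin(0.09329) ≈ 10.7°.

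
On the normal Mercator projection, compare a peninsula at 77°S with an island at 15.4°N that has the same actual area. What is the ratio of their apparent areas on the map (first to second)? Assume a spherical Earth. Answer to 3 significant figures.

On Mercator, area is exaggerated by sec²φ = 1/cos²φ.
At 77°: sec²(77°) = 1/0.2250² = 19.76.
At 15.4°: sec²(15.4°) = 1/0.9641² = 1.076.
Ratio = 19.76/1.076 = cos²(15.4°)/cos²(77°) ≈ 18.4.

18.4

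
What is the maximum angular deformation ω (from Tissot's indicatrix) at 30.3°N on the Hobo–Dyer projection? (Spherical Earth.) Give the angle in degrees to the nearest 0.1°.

The Hobo–Dyer projection is cylindrical equal-area with φ₀ = 37.5°. For cylindrical equal-area with standard parallel φ₀, h = cos φ / cos φ₀ and k = cos φ₀ / cos φ, so h·k = 1.
At 30.3°: h = 1.088, k = 0.9189; principal scales a = 1.088, b = 0.9189.
sin(ω/2) = (a − b)/(a + b) = 0.1694/2.007 = 0.08440, so ω = 2 arcsin(0.08440) ≈ 9.7°.

9.7°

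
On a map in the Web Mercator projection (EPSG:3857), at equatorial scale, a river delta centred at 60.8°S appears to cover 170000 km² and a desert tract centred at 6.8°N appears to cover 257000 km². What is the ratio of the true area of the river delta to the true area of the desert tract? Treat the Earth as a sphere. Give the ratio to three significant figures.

Since Mercator area scale is 1/cos²φ, the true area equals the apparent area multiplied by cos²φ.
True area of river delta: 170000 × cos²(60.8°) = 170000 × 0.2380 = 40460 km².
True area of desert tract: 257000 × cos²(6.8°) = 257000 × 0.9860 = 253400 km².
Ratio = 40460 / 253400 ≈ 0.160.

0.160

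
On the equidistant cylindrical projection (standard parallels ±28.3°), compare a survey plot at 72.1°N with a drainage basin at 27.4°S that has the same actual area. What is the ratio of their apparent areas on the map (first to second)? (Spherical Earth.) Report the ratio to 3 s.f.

The equidistant cylindrical projection with φ₀ = 28.3° has h = 1 (meridians true) and k = cos φ₀ / cos φ along parallels.
Areal scale at 72.1°: h·k = 1.000 × 2.865 = 2.865.
Areal scale at 27.4°: h·k = 1.000 × 0.9917 = 0.9917.
Ratio = 2.865/0.9917 ≈ 2.89.

2.89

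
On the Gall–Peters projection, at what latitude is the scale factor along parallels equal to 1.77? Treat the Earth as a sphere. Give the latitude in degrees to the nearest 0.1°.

The Gall–Peters projection is cylindrical equal-area with φ₀ = 45°. A cylindrical equal-area projection with standard parallel φ₀ has meridian scale h = cos φ / cos φ₀ and parallel scale k = cos φ₀ / cos φ (so areas are preserved, h·k = 1).
k = cos φ₀ / cos φ = 1.77  ⇒  cos φ = cos 45° / 1.77 = 0.3995.
φ = arccos(0.3995) ≈ 66.5°.

66.5°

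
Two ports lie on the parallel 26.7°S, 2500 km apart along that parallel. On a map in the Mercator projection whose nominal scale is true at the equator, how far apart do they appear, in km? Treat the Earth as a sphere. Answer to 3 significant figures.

Mercator is conformal, so the point scale is isotropic: h = k = sec φ = 1/cos φ.
Along the parallel, k = sec 26.7° = 1/0.8934 = 1.119.
Map distance = 2500 × 1.119 ≈ 2800 km.

2800 km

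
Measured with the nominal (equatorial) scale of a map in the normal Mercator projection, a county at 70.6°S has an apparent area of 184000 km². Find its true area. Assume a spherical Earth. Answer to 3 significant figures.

20300 km²

The Mercator projection is conformal; its linear scale factor is the same in every direction and equals sec φ = 1/cos φ.
Areal scale = k² = sec²φ = 1/cos²(70.6°) = 1/0.3322² = 9.064.
True area = apparent / (areal scale) = 184000 / 9.064 ≈ 20300 km².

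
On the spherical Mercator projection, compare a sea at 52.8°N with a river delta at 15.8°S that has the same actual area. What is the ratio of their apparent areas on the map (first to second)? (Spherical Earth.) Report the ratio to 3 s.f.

2.53

Mercator is conformal with k = sec φ, so areal scale = k² = sec²φ.
At 52.8°: sec²(52.8°) = 1/0.6046² = 2.736.
At 15.8°: sec²(15.8°) = 1/0.9622² = 1.080.
Ratio = 2.736/1.080 = cos²(15.8°)/cos²(52.8°) ≈ 2.53.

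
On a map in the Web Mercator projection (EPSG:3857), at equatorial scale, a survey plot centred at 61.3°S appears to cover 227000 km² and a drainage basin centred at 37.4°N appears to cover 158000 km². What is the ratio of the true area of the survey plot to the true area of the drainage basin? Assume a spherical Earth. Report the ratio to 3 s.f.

Since Mercator area scale is 1/cos²φ, the true area equals the apparent area multiplied by cos²φ.
True area of survey plot: 227000 × cos²(61.3°) = 227000 × 0.2306 = 52350 km².
True area of drainage basin: 158000 × cos²(37.4°) = 158000 × 0.6311 = 99710 km².
Ratio = 52350 / 99710 ≈ 0.525.

0.525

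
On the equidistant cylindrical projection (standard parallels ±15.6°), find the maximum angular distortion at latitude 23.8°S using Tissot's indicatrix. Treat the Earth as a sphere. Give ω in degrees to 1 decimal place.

The equidistant cylindrical projection with φ₀ = 15.6° has h = 1 (meridians true) and k = cos φ₀ / cos φ along parallels.
At 23.8°: h = 1.000, k = 1.053; principal scales a = 1.053, b = 1.000.
sin(ω/2) = (a − b)/(a + b) = 0.05268/2.053 = 0.02567, so ω = 2 arcsin(0.02567) ≈ 2.9°.

2.9°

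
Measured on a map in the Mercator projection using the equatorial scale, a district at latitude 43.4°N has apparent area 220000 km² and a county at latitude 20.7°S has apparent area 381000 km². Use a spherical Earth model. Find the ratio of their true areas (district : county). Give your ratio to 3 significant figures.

Since Mercator area scale is 1/cos²φ, the true area equals the apparent area multiplied by cos²φ.
True area of district: 220000 × cos²(43.4°) = 220000 × 0.5279 = 116100 km².
True area of county: 381000 × cos²(20.7°) = 381000 × 0.8751 = 333400 km².
Ratio = 116100 / 333400 ≈ 0.348.

0.348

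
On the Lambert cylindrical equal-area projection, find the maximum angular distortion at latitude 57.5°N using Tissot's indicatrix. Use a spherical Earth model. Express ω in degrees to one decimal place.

67.0°

The Lambert cylindrical equal-area projection is the cylindrical equal-area projection with its standard parallel at the equator (φ₀ = 0). For cylindrical equal-area with standard parallel φ₀, h = cos φ / cos φ₀ and k = cos φ₀ / cos φ, so h·k = 1.
At 57.5°: h = 0.5373, k = 1.861; principal scales a = 1.861, b = 0.5373.
sin(ω/2) = (a − b)/(a + b) = 1.324/2.398 = 0.5520, so ω = 2 arcsin(0.5520) ≈ 67.0°.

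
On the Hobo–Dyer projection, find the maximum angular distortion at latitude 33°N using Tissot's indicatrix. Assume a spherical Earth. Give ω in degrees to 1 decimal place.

6.4°

The Hobo–Dyer projection is cylindrical equal-area with φ₀ = 37.5°. For cylindrical equal-area with standard parallel φ₀, h = cos φ / cos φ₀ and k = cos φ₀ / cos φ, so h·k = 1.
At 33°: h = 1.057, k = 0.9460; principal scales a = 1.057, b = 0.9460.
sin(ω/2) = (a − b)/(a + b) = 0.1112/2.003 = 0.05549, so ω = 2 arcsin(0.05549) ≈ 6.4°.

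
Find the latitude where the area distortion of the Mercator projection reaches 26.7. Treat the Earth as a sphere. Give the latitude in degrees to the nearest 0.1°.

78.8°

Mercator areal scale is sec²φ.
sec²φ = 26.7  ⇒  cos²φ = 0.03745  ⇒  cos φ = 0.1935.
φ = arccos(0.1935) ≈ 78.8°.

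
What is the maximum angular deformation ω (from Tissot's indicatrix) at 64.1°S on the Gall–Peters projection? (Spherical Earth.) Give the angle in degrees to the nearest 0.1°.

Gall–Peters is a cylindrical equal-area projection with standard parallels at ±45°. A cylindrical equal-area projection with standard parallel φ₀ has meridian scale h = cos φ / cos φ₀ and parallel scale k = cos φ₀ / cos φ (so areas are preserved, h·k = 1).
At 64.1°: h = 0.6177, k = 1.619; principal scales a = 1.619, b = 0.6177.
sin(ω/2) = (a − b)/(a + b) = 1.001/2.237 = 0.4476, so ω = 2 arcsin(0.4476) ≈ 53.2°.

53.2°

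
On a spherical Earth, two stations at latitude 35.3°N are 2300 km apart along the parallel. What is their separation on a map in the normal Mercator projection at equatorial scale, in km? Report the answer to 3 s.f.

The Mercator projection is conformal; its linear scale factor is the same in every direction and equals sec φ = 1/cos φ.
Along the parallel, k = sec 35.3° = 1/0.8161 = 1.225.
Map distance = 2300 × 1.225 ≈ 2820 km.

2820 km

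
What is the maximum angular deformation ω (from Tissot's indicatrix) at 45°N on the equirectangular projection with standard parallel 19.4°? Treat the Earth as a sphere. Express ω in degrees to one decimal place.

In the equirectangular projection with standard parallel φ₀ = 19.4° (x = Rλ cos φ₀, y = Rφ), meridians are true-scale (h = 1) and the parallel scale is k = cos φ₀ / cos φ.
At 45°: h = 1.000, k = 1.334; principal scales a = 1.334, b = 1.000.
sin(ω/2) = (a − b)/(a + b) = 0.3339/2.334 = 0.1431, so ω = 2 arcsin(0.1431) ≈ 16.5°.

16.5°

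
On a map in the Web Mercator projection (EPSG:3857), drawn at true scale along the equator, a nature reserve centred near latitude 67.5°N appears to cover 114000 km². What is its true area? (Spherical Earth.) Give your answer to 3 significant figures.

16700 km²

The Mercator projection is conformal; its linear scale factor is the same in every direction and equals sec φ = 1/cos φ.
Areal scale = k² = sec²φ = 1/cos²(67.5°) = 1/0.3827² = 6.828.
True area = apparent / (areal scale) = 114000 / 6.828 ≈ 16700 km².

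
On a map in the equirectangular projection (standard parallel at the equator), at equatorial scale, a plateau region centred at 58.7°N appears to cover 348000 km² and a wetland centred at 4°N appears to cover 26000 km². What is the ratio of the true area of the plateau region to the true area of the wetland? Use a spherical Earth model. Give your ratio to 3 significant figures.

6.97

On the plate carrée, areal scale = h·k = 1 × sec φ, so true area = apparent × cos φ.
True area of plateau region: 348000 × cos(58.7°) = 348000 × 0.5195 = 180800 km².
True area of wetland: 26000 × cos(4°) = 26000 × 0.9976 = 25940 km².
Ratio = 180800 / 25940 ≈ 6.97.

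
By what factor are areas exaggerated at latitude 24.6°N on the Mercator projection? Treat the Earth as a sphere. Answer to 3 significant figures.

The Mercator projection is conformal; its linear scale factor is the same in every direction and equals sec φ = 1/cos φ.
Areal scale = k² = sec²φ = 1/cos²(24.6°) = 1/0.9092² = 1.210.

1.21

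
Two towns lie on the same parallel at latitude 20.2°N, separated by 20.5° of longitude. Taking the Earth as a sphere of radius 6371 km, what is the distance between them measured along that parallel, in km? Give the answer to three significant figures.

2140 km

Arc length along a parallel = R cos φ · Δλ (with Δλ in radians).
= 6371 × cos 20.2° × (20.5° × π/180) = 6371 × 0.9385 × 0.3578 ≈ 2140 km.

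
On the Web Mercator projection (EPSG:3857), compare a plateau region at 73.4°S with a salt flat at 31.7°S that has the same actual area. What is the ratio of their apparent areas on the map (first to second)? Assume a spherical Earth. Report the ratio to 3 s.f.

Mercator is conformal with k = sec φ, so areal scale = k² = sec²φ.
At 73.4°: sec²(73.4°) = 1/0.2857² = 12.25.
At 31.7°: sec²(31.7°) = 1/0.8508² = 1.381.
Ratio = 12.25/1.381 = cos²(31.7°)/cos²(73.4°) ≈ 8.87.

8.87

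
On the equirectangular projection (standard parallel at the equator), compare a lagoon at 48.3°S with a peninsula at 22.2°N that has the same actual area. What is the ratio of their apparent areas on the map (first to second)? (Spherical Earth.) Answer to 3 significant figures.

1.39

For the equirectangular projection with φ₀ = 0 (plate carrée), h = 1 along meridians and k = sec φ along parallels.
Areal scale at 48.3°: h·k = 1.000 × 1.503 = 1.503.
Areal scale at 22.2°: h·k = 1.000 × 1.080 = 1.080.
Ratio = 1.503/1.080 ≈ 1.39.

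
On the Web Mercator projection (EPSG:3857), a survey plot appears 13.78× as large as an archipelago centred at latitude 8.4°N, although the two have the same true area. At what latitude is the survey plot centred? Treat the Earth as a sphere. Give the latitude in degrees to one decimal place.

On Mercator, (apparent₁)/(apparent₂) = sec²φ₁ / sec²φ₂ when true areas are equal.
cos²φ₂ / cos²φ₁ = 13.78  ⇒  cos φ₁ = cos 8.4° / √13.78 = 0.9893/3.712 = 0.2665.
φ₁ = arccos(0.2665) ≈ 74.5°.

74.5°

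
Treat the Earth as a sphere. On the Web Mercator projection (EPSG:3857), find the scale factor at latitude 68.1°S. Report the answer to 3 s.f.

2.68

Mercator is conformal, so the point scale is isotropic: h = k = sec φ = 1/cos φ.
k = 1/cos 68.1° = 1/0.3730 = 2.681.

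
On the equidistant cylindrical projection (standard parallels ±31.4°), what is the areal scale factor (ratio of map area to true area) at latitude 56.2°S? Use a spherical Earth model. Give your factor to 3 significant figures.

With standard parallel φ₀ = 31.4°, the equirectangular projection gives x = Rλ cos φ₀, y = Rφ, so h = 1 and k = cos 31.4° / cos φ.
Areal scale = h·k = 1 × cos φ₀ / cos φ; at 56.2°, h = 1.000, k = 1.534, so h·k = 1.534.

1.53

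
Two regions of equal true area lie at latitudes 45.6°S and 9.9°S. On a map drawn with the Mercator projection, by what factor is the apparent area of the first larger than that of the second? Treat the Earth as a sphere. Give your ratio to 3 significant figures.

1.98

Mercator is conformal with k = sec φ, so areal scale = k² = sec²φ.
At 45.6°: sec²(45.6°) = 1/0.6997² = 2.043.
At 9.9°: sec²(9.9°) = 1/0.9851² = 1.030.
Ratio = 2.043/1.030 = cos²(9.9°)/cos²(45.6°) ≈ 1.98.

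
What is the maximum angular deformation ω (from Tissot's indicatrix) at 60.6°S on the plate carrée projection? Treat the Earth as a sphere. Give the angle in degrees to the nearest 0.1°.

39.9°

In the plate carrée (x = Rλ, y = Rφ), meridians are true-scale (h = 1) and parallels are stretched by k = sec φ.
At 60.6°: h = 1.000, k = 2.037; principal scales a = 2.037, b = 1.000.
sin(ω/2) = (a − b)/(a + b) = 1.037/3.037 = 0.3415, so ω = 2 arcsin(0.3415) ≈ 39.9°.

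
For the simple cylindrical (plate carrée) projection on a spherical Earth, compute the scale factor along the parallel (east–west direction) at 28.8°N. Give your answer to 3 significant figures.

In the plate carrée (x = Rλ, y = Rφ), meridians are true-scale (h = 1) and parallels are stretched by k = sec φ.
k = 1/cos 28.8° = 1/0.8763 = 1.141.

1.14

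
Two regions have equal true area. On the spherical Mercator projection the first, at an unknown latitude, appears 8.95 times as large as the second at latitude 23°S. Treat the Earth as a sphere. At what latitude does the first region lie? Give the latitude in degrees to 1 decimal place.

72.1°

Mercator areal scale is sec²φ, so apparent-area ratio = sec²φ₁ / sec²φ₂ = cos²φ₂ / cos²φ₁.
cos²φ₂ / cos²φ₁ = 8.95  ⇒  cos φ₁ = cos 23° / √8.95 = 0.9205/2.992 = 0.3077.
φ₁ = arccos(0.3077) ≈ 72.1°.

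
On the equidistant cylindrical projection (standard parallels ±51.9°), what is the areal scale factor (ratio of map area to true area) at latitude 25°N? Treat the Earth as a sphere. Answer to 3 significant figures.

With standard parallel φ₀ = 51.9°, the equirectangular projection gives x = Rλ cos φ₀, y = Rφ, so h = 1 and k = cos 51.9° / cos φ.
Areal scale = h·k = 1 × cos φ₀ / cos φ; at 25°, h = 1.000, k = 0.6808, so h·k = 0.6808.

0.681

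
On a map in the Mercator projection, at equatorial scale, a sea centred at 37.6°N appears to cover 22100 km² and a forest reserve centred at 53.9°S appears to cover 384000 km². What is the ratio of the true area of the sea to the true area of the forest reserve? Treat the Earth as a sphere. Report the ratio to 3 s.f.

Mercator's areal exaggeration is sec²φ; hence true area = (apparent area) · cos²φ.
True area of sea: 22100 × cos²(37.6°) = 22100 × 0.6277 = 13870 km².
True area of forest reserve: 384000 × cos²(53.9°) = 384000 × 0.3472 = 133300 km².
Ratio = 13870 / 133300 ≈ 0.104.

0.104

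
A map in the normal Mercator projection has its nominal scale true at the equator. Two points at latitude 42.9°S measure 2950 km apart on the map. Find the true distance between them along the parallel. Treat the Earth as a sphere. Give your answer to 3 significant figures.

Mercator is conformal, so the point scale is isotropic: h = k = sec φ = 1/cos φ.
Along the parallel at 42.9°, map distances are exaggerated by k = sec 42.9° = 1.365.
True distance = 2950 / 1.365 = 2950 × cos 42.9° ≈ 2160 km.

2160 km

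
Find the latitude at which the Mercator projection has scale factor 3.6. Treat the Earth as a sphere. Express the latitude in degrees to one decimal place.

Mercator scale is k = sec φ = 1/cos φ.
1/cos φ = 3.6  ⇒  cos φ = 0.2778  ⇒  φ = arccos(0.2778) ≈ 73.9°.

73.9°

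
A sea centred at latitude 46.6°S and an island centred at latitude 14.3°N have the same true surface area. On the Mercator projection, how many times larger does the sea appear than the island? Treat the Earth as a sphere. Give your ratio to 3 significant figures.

Mercator areal scale is sec²φ.
At 46.6°: sec²(46.6°) = 1/0.6871² = 2.118.
At 14.3°: sec²(14.3°) = 1/0.9690² = 1.065.
Ratio = 2.118/1.065 = cos²(14.3°)/cos²(46.6°) ≈ 1.99.

1.99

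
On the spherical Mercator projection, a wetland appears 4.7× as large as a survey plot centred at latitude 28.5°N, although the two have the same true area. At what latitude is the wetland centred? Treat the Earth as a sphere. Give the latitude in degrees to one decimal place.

For equal true areas on Mercator, apparent areas scale as sec²φ, so the ratio is cos²φ₂ / cos²φ₁.
cos²φ₂ / cos²φ₁ = 4.7  ⇒  cos φ₁ = cos 28.5° / √4.7 = 0.8788/2.168 = 0.4054.
φ₁ = arccos(0.4054) ≈ 66.1°.

66.1°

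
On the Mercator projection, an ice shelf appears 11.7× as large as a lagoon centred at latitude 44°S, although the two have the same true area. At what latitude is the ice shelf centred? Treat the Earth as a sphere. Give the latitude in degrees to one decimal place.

Mercator areal scale is sec²φ, so apparent-area ratio = sec²φ₁ / sec²φ₂ = cos²φ₂ / cos²φ₁.
cos²φ₂ / cos²φ₁ = 11.7  ⇒  cos φ₁ = cos 44° / √11.7 = 0.7193/3.421 = 0.2103.
φ₁ = arccos(0.2103) ≈ 77.9°.

77.9°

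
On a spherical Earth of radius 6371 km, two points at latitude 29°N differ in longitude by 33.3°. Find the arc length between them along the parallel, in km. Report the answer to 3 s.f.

Arc length along a parallel = R cos φ · Δλ (with Δλ in radians).
= 6371 × cos 29° × (33.3° × π/180) = 6371 × 0.8746 × 0.5812 ≈ 3240 km.

3240 km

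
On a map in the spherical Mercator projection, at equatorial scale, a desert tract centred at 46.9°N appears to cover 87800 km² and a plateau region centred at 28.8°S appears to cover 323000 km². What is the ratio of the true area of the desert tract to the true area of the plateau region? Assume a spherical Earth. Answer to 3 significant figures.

0.165

Mercator's areal exaggeration is sec²φ; hence true area = (apparent area) · cos²φ.
True area of desert tract: 87800 × cos²(46.9°) = 87800 × 0.4669 = 40990 km².
True area of plateau region: 323000 × cos²(28.8°) = 323000 × 0.7679 = 248000 km².
Ratio = 40990 / 248000 ≈ 0.165.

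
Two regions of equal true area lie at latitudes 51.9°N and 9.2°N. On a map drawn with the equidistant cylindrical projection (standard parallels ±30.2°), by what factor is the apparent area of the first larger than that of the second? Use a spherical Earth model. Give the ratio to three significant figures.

The equidistant cylindrical projection with φ₀ = 30.2° has h = 1 (meridians true) and k = cos φ₀ / cos φ along parallels.
Areal scale at 51.9°: h·k = 1.000 × 1.401 = 1.401.
Areal scale at 9.2°: h·k = 1.000 × 0.8755 = 0.8755.
Ratio = 1.401/0.8755 ≈ 1.60.

1.60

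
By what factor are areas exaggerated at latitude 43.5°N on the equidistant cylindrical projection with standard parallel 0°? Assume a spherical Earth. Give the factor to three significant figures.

Plate carrée maps x = Rλ, y = Rφ. The meridian scale is h = 1 and the parallel scale is k = 1/cos φ = sec φ.
Areal scale = h·k = 1 × sec φ; at 43.5°, h = 1.000, k = 1.379, so h·k = 1.379.

1.38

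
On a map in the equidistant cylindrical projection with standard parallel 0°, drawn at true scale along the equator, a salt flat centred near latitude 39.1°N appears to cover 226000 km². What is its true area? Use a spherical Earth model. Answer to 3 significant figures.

175000 km²

In the plate carrée (x = Rλ, y = Rφ), meridians are true-scale (h = 1) and parallels are stretched by k = sec φ.
Areal scale = h·k = 1 × sec φ; at 39.1°, h = 1.000, k = 1.289, so h·k = 1.289.
True area = apparent / (areal scale) = 226000 / 1.289 ≈ 175000 km².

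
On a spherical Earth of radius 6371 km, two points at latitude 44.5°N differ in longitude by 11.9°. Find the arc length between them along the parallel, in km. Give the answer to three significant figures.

944 km

Arc length along a parallel = R cos φ · Δλ (with Δλ in radians).
= 6371 × cos 44.5° × (11.9° × π/180) = 6371 × 0.7133 × 0.2077 ≈ 944 km.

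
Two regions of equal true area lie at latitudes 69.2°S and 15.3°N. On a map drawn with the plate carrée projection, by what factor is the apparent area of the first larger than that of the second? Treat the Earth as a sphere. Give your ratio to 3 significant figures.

In the plate carrée (x = Rλ, y = Rφ), meridians are true-scale (h = 1) and parallels are stretched by k = sec φ.
Areal scale at 69.2°: h·k = 1.000 × 2.816 = 2.816.
Areal scale at 15.3°: h·k = 1.000 × 1.037 = 1.037.
Ratio = 2.816/1.037 ≈ 2.72.

2.72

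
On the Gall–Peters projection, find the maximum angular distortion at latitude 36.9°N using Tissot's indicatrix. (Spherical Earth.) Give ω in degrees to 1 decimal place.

14.1°

Gall–Peters is a cylindrical equal-area projection with standard parallels at ±45°. Cylindrical equal-area (φ₀ = 45°): h = cos φ / cos 45° along meridians, k = cos 45° / cos φ along parallels; h·k = 1.
At 36.9°: h = 1.131, k = 0.8842; principal scales a = 1.131, b = 0.8842.
sin(ω/2) = (a − b)/(a + b) = 0.2467/2.015 = 0.1224, so ω = 2 arcsin(0.1224) ≈ 14.1°.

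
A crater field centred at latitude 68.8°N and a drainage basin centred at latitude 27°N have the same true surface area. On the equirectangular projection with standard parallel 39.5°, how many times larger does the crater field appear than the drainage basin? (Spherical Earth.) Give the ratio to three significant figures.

2.46

In the equirectangular projection with standard parallel φ₀ = 39.5° (x = Rλ cos φ₀, y = Rφ), meridians are true-scale (h = 1) and the parallel scale is k = cos φ₀ / cos φ.
Areal scale at 68.8°: h·k = 1.000 × 2.134 = 2.134.
Areal scale at 27°: h·k = 1.000 × 0.8660 = 0.8660.
Ratio = 2.134/0.8660 ≈ 2.46.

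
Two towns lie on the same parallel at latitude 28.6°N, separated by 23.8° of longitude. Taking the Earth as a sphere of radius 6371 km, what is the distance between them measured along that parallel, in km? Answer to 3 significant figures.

2320 km

Arc length along a parallel = R cos φ · Δλ (with Δλ in radians).
= 6371 × cos 28.6° × (23.8° × π/180) = 6371 × 0.8780 × 0.4154 ≈ 2320 km.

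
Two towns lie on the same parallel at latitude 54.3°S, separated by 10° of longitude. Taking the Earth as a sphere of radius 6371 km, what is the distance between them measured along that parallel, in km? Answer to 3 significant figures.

649 km

Arc length along a parallel = R cos φ · Δλ (with Δλ in radians).
= 6371 × cos 54.3° × (10° × π/180) = 6371 × 0.5835 × 0.1745 ≈ 649 km.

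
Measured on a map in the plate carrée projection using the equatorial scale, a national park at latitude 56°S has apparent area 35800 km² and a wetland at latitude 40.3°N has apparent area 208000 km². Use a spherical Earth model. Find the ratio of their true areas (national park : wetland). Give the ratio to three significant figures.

Plate carrée has h = 1 and k = sec φ, giving areal scale sec φ; true area = (apparent area) · cos φ.
True area of national park: 35800 × cos(56°) = 35800 × 0.5592 = 20020 km².
True area of wetland: 208000 × cos(40.3°) = 208000 × 0.7627 = 158600 km².
Ratio = 20020 / 158600 ≈ 0.126.

0.126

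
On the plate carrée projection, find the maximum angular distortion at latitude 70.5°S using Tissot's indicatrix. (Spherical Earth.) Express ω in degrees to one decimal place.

59.9°

In the plate carrée (x = Rλ, y = Rφ), meridians are true-scale (h = 1) and parallels are stretched by k = sec φ.
At 70.5°: h = 1.000, k = 2.996; principal scales a = 2.996, b = 1.000.
sin(ω/2) = (a − b)/(a + b) = 1.996/3.996 = 0.4995, so ω = 2 arcsin(0.4995) ≈ 59.9°.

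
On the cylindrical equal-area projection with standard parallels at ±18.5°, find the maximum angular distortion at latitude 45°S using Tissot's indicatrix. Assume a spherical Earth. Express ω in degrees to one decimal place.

For cylindrical equal-area with standard parallel φ₀, h = cos φ / cos φ₀ and k = cos φ₀ / cos φ, so h·k = 1.
At 45°: h = 0.7456, k = 1.341; principal scales a = 1.341, b = 0.7456.
sin(ω/2) = (a − b)/(a + b) = 0.5955/2.087 = 0.2854, so ω = 2 arcsin(0.2854) ≈ 33.2°.

33.2°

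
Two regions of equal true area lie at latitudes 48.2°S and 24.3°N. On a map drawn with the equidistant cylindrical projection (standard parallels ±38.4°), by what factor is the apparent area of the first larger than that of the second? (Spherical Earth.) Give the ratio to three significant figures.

With standard parallel φ₀ = 38.4°, the equirectangular projection gives x = Rλ cos φ₀, y = Rφ, so h = 1 and k = cos 38.4° / cos φ.
Areal scale at 48.2°: h·k = 1.000 × 1.176 = 1.176.
Areal scale at 24.3°: h·k = 1.000 × 0.8599 = 0.8599.
Ratio = 1.176/0.8599 ≈ 1.37.

1.37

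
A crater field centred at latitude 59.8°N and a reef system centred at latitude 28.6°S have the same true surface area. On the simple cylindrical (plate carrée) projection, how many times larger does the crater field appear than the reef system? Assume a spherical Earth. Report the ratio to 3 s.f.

Plate carrée maps x = Rλ, y = Rφ. The meridian scale is h = 1 and the parallel scale is k = 1/cos φ = sec φ.
Areal scale at 59.8°: h·k = 1.000 × 1.988 = 1.988.
Areal scale at 28.6°: h·k = 1.000 × 1.139 = 1.139.
Ratio = 1.988/1.139 ≈ 1.75.

1.75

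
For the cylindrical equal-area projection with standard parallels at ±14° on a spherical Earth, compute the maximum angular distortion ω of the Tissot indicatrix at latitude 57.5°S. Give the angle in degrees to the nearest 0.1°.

For cylindrical equal-area with standard parallel φ₀, h = cos φ / cos φ₀ and k = cos φ₀ / cos φ, so h·k = 1.
At 57.5°: h = 0.5537, k = 1.806; principal scales a = 1.806, b = 0.5537.
sin(ω/2) = (a − b)/(a + b) = 1.252/2.360 = 0.5306, so ω = 2 arcsin(0.5306) ≈ 64.1°.

64.1°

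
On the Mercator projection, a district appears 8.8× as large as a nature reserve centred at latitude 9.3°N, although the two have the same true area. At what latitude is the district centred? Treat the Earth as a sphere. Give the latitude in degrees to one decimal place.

70.6°

Mercator areal scale is sec²φ, so apparent-area ratio = sec²φ₁ / sec²φ₂ = cos²φ₂ / cos²φ₁.
cos²φ₂ / cos²φ₁ = 8.8  ⇒  cos φ₁ = cos 9.3° / √8.8 = 0.9869/2.966 = 0.3327.
φ₁ = arccos(0.3327) ≈ 70.6°.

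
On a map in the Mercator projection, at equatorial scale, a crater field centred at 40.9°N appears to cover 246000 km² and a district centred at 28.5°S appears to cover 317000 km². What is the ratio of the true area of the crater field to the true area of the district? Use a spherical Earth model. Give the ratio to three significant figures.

On Mercator the areal scale is sec²φ, so true area = apparent × cos²φ.
True area of crater field: 246000 × cos²(40.9°) = 246000 × 0.5713 = 140500 km².
True area of district: 317000 × cos²(28.5°) = 317000 × 0.7723 = 244800 km².
Ratio = 140500 / 244800 ≈ 0.574.

0.574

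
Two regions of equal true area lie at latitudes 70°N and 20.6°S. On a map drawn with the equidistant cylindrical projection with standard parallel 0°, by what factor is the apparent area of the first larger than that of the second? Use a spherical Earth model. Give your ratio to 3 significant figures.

For the equirectangular projection with φ₀ = 0 (plate carrée), h = 1 along meridians and k = sec φ along parallels.
Areal scale at 70°: h·k = 1.000 × 2.924 = 2.924.
Areal scale at 20.6°: h·k = 1.000 × 1.068 = 1.068.
Ratio = 2.924/1.068 ≈ 2.74.

2.74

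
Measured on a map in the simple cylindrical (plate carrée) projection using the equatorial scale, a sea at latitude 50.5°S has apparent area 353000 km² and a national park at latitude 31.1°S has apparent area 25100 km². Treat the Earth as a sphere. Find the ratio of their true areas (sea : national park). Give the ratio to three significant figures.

10.4

Plate carrée has h = 1 and k = sec φ, giving areal scale sec φ; true area = (apparent area) · cos φ.
True area of sea: 353000 × cos(50.5°) = 353000 × 0.6361 = 224500 km².
True area of national park: 25100 × cos(31.1°) = 25100 × 0.8563 = 21490 km².
Ratio = 224500 / 21490 ≈ 10.4.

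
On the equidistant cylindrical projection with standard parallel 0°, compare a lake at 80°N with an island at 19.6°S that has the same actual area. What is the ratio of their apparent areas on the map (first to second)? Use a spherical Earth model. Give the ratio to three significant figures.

5.43

Plate carrée maps x = Rλ, y = Rφ. The meridian scale is h = 1 and the parallel scale is k = 1/cos φ = sec φ.
Areal scale at 80°: h·k = 1.000 × 5.759 = 5.759.
Areal scale at 19.6°: h·k = 1.000 × 1.062 = 1.062.
Ratio = 5.759/1.062 ≈ 5.43.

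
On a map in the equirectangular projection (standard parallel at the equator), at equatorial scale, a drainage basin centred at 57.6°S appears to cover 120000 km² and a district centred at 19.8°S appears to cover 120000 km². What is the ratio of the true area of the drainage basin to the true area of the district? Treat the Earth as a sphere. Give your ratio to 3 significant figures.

0.569

On the plate carrée, areal scale = h·k = 1 × sec φ, so true area = apparent × cos φ.
True area of drainage basin: 120000 × cos(57.6°) = 120000 × 0.5358 = 64300 km².
True area of district: 120000 × cos(19.8°) = 120000 × 0.9409 = 112900 km².
Ratio = 64300 / 112900 ≈ 0.569.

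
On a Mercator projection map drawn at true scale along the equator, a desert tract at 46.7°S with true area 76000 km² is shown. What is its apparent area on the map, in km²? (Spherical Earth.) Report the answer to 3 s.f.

Mercator is conformal, so the point scale is isotropic: h = k = sec φ = 1/cos φ.
Areal scale = k² = sec²φ = 1/cos²(46.7°) = 1/0.6858² = 2.126.
Apparent area = 76000 × 2.126 ≈ 162000 km².

162000 km²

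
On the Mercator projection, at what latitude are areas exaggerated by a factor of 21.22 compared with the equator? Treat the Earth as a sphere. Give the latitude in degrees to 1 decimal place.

77.5°

Mercator areal scale is sec²φ.
sec²φ = 21.22  ⇒  cos²φ = 0.04713  ⇒  cos φ = 0.2171.
φ = arccos(0.2171) ≈ 77.5°.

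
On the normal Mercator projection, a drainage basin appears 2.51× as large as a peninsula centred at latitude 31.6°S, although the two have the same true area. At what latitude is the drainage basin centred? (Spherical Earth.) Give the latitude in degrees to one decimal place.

57.5°

For equal true areas on Mercator, apparent areas scale as sec²φ, so the ratio is cos²φ₂ / cos²φ₁.
cos²φ₂ / cos²φ₁ = 2.51  ⇒  cos φ₁ = cos 31.6° / √2.51 = 0.8517/1.584 = 0.5376.
φ₁ = arccos(0.5376) ≈ 57.5°.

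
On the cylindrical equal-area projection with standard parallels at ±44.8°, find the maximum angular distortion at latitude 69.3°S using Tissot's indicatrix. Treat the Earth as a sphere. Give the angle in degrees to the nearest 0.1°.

74.1°

A cylindrical equal-area projection with standard parallel φ₀ has meridian scale h = cos φ / cos φ₀ and parallel scale k = cos φ₀ / cos φ (so areas are preserved, h·k = 1).
At 69.3°: h = 0.4982, k = 2.007; principal scales a = 2.007, b = 0.4982.
sin(ω/2) = (a − b)/(a + b) = 1.509/2.506 = 0.6024, so ω = 2 arcsin(0.6024) ≈ 74.1°.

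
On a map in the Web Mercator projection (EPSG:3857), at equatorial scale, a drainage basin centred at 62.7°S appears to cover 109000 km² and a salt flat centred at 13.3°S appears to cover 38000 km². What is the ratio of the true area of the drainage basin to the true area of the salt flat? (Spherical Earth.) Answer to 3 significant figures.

0.637

Mercator's areal exaggeration is sec²φ; hence true area = (apparent area) · cos²φ.
True area of drainage basin: 109000 × cos²(62.7°) = 109000 × 0.2104 = 22930 km².
True area of salt flat: 38000 × cos²(13.3°) = 38000 × 0.9471 = 35990 km².
Ratio = 22930 / 35990 ≈ 0.637.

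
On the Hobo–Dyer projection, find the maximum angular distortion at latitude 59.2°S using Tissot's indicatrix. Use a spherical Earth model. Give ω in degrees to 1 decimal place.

48.6°

Hobo–Dyer is a cylindrical equal-area projection with standard parallels at ±37.5°. A cylindrical equal-area projection with standard parallel φ₀ has meridian scale h = cos φ / cos φ₀ and parallel scale k = cos φ₀ / cos φ (so areas are preserved, h·k = 1).
At 59.2°: h = 0.6454, k = 1.549; principal scales a = 1.549, b = 0.6454.
sin(ω/2) = (a − b)/(a + b) = 0.9040/2.195 = 0.4119, so ω = 2 arcsin(0.4119) ≈ 48.6°.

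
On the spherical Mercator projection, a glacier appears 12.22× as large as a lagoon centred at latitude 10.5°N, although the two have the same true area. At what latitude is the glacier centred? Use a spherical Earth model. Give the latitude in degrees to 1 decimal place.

73.7°

For equal true areas on Mercator, apparent areas scale as sec²φ, so the ratio is cos²φ₂ / cos²φ₁.
cos²φ₂ / cos²φ₁ = 12.22  ⇒  cos φ₁ = cos 10.5° / √12.22 = 0.9833/3.496 = 0.2813.
φ₁ = arccos(0.2813) ≈ 73.7°.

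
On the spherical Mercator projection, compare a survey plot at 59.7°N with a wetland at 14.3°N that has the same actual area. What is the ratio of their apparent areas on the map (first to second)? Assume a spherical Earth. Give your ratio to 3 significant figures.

3.69

Mercator areal scale is sec²φ.
At 59.7°: sec²(59.7°) = 1/0.5045² = 3.929.
At 14.3°: sec²(14.3°) = 1/0.9690² = 1.065.
Ratio = 3.929/1.065 = cos²(14.3°)/cos²(59.7°) ≈ 3.69.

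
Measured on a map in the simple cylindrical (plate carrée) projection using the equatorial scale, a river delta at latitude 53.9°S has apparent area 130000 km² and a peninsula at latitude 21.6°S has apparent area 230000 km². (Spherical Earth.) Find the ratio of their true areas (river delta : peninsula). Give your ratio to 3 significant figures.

Plate carrée has h = 1 and k = sec φ, giving areal scale sec φ; true area = (apparent area) · cos φ.
True area of river delta: 130000 × cos(53.9°) = 130000 × 0.5892 = 76600 km².
True area of peninsula: 230000 × cos(21.6°) = 230000 × 0.9298 = 213800 km².
Ratio = 76600 / 213800 ≈ 0.358.

0.358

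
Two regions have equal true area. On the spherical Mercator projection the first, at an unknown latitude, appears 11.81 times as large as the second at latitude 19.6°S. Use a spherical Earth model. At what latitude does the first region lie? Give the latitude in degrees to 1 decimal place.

74.1°

For equal true areas on Mercator, apparent areas scale as sec²φ, so the ratio is cos²φ₂ / cos²φ₁.
cos²φ₂ / cos²φ₁ = 11.81  ⇒  cos φ₁ = cos 19.6° / √11.81 = 0.9421/3.437 = 0.2741.
φ₁ = arccos(0.2741) ≈ 74.1°.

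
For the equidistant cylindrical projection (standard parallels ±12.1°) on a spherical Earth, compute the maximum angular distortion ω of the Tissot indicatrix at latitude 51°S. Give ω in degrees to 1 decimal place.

With standard parallel φ₀ = 12.1°, the equirectangular projection gives x = Rλ cos φ₀, y = Rφ, so h = 1 and k = cos 12.1° / cos φ.
At 51°: h = 1.000, k = 1.554; principal scales a = 1.554, b = 1.000.
sin(ω/2) = (a − b)/(a + b) = 0.5537/2.554 = 0.2168, so ω = 2 arcsin(0.2168) ≈ 25.0°.

25.0°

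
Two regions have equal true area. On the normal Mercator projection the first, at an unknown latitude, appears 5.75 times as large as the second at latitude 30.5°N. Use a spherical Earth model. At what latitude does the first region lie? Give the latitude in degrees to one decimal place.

On Mercator, (apparent₁)/(apparent₂) = sec²φ₁ / sec²φ₂ when true areas are equal.
cos²φ₂ / cos²φ₁ = 5.75  ⇒  cos φ₁ = cos 30.5° / √5.75 = 0.8616/2.398 = 0.3593.
φ₁ = arccos(0.3593) ≈ 68.9°.

68.9°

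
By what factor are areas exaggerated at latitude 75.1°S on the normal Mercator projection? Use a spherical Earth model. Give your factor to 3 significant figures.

15.1

Mercator is conformal, so the point scale is isotropic: h = k = sec φ = 1/cos φ.
Areal scale = k² = sec²φ = 1/cos²(75.1°) = 1/0.2571² = 15.12.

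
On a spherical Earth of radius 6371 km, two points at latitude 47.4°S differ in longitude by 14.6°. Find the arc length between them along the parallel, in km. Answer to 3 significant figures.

Arc length along a parallel = R cos φ · Δλ (with Δλ in radians).
= 6371 × cos 47.4° × (14.6° × π/180) = 6371 × 0.6769 × 0.2548 ≈ 1100 km.

1100 km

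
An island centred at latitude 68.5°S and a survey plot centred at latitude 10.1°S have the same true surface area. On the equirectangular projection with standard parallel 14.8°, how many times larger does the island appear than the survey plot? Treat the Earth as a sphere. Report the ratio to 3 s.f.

In the equirectangular projection with standard parallel φ₀ = 14.8° (x = Rλ cos φ₀, y = Rφ), meridians are true-scale (h = 1) and the parallel scale is k = cos φ₀ / cos φ.
Areal scale at 68.5°: h·k = 1.000 × 2.638 = 2.638.
Areal scale at 10.1°: h·k = 1.000 × 0.9820 = 0.9820.
Ratio = 2.638/0.9820 ≈ 2.69.

2.69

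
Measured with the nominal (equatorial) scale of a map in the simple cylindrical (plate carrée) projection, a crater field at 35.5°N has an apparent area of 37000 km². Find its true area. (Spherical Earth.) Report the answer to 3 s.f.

In the plate carrée (x = Rλ, y = Rφ), meridians are true-scale (h = 1) and parallels are stretched by k = sec φ.
Areal scale = h·k = 1 × sec φ; at 35.5°, h = 1.000, k = 1.228, so h·k = 1.228.
True area = apparent / (areal scale) = 37000 / 1.228 ≈ 30100 km².

30100 km²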